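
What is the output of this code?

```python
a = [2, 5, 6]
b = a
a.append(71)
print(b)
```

Key concept: basic list aliasing.
Step by step:
`a = [2, 5, 6]` → a = [2, 5, 6]
`b = a` → b = [2, 5, 6] (same object as a)
`a.append(71)` → a = [2, 5, 6, 71] (same object as b); b = [2, 5, 6, 71] (same object as a)
`print(b)` → prints [2, 5, 6, 71]

Answer: [2, 5, 6, 71]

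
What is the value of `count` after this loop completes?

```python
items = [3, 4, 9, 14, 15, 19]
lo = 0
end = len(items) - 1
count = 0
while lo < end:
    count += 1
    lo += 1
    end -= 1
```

Iterations until pointers meet (list length 6)
`count` takes the values: 0 → 1 → 2 → 3

Answer: 3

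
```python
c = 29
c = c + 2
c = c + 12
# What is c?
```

Trace:
`c = 29` → c = 29
`c = c + 2` → c = 31
`c = c + 12` → c = 43
So c = 43

Answer: 43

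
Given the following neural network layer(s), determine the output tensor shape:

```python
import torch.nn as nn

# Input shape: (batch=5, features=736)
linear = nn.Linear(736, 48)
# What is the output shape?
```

Input: (5, 736) -> Output: (5, 48)

Answer: (5, 48)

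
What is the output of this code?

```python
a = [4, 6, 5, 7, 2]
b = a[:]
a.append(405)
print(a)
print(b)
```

Key concept: slice [:] creates copy.
Step by step:
`a = [4, 6, 5, 7, 2]` → a = [4, 6, 5, 7, 2]
`b = a[:]` → b = [4, 6, 5, 7, 2]
`a.append(405)` → a = [4, 6, 5, 7, 2, 405]
`print(a)` → prints [4, 6, 5, 7, 2, 405]
`print(b)` → prints [4, 6, 5, 7, 2]

Answer:
[4, 6, 5, 7, 2, 405]
[4, 6, 5, 7, 2]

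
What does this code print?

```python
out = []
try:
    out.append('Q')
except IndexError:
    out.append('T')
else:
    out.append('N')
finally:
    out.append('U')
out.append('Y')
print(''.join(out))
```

Execution trace: 'Q' (try body, no exception) → 'N' (else) → 'U' (finally) → 'Y' (after the try/except). Output: QNUY

Answer: QNUY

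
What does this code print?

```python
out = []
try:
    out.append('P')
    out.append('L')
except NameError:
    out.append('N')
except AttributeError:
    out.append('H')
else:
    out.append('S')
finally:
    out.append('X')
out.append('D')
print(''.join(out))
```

Execution trace: 'P' (try body) → 'L' (try body, no exception) → 'S' (else) → 'X' (finally) → 'D' (after the try/except). Output: PLSXD

Answer: PLSXD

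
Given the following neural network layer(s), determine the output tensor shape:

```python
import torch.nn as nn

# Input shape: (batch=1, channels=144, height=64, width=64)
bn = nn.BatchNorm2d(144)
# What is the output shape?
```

Input: (1, 144, 64, 64) -> Output: (1, 144, 64, 64)

Answer: (1, 144, 64, 64)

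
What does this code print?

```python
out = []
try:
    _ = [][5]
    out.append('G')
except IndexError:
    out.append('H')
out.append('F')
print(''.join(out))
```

Execution trace: 'H' (except IndexError) → 'F' (after the try/except). Output: HF

Answer: HF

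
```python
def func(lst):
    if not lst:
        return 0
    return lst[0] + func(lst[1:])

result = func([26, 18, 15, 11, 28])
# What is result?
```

26 + 18 + 15 + 11 + 28 + 0 = 98

Answer: 98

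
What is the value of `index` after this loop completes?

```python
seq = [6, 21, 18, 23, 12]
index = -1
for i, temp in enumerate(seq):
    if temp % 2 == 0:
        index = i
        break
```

First even number index in [6, 21, 18, 23, 12]
`index` takes the values: -1 → 0

Answer: 0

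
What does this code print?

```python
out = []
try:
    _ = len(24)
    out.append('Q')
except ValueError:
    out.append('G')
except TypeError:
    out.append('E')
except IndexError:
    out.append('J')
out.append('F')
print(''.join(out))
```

Execution trace: 'E' (except TypeError) → 'F' (after the try/except). Output: EF

Answer: EF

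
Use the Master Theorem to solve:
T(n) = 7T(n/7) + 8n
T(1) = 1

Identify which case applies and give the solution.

a=7, b=7, f(n)=8n. log_7(7) = 1. Since c=1 = 1, Case 2 applies: T(n) = Θ(n^log_b(a) · log n) = O(n log n).

Answer: O(n log n) - Case 2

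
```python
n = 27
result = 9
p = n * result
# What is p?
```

Trace:
`n = 27` → n = 27
`result = 9` → result = 9
`p = n * result` → p = 243
So p = 243

Answer: 243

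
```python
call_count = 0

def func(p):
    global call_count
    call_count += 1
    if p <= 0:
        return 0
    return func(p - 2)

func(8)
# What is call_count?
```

Linear recursion stepping by 2: 5 calls from p=8 down to ≤0.

Answer: 5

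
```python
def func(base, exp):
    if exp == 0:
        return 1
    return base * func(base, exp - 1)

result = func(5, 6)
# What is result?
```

func(5, 6) = 5 * 5 * 5 * 5 * 5 * 5 = 15625

Answer: 15625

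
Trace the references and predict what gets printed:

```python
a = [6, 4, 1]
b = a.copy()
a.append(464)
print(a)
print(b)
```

Key concept: list.copy() creates independent copy.
Step by step:
`a = [6, 4, 1]` → a = [6, 4, 1]
`b = a.copy()` → b = [6, 4, 1]
`a.append(464)` → a = [6, 4, 1, 464]
`print(a)` → prints [6, 4, 1, 464]
`print(b)` → prints [6, 4, 1]

Answer:
[6, 4, 1, 464]
[6, 4, 1]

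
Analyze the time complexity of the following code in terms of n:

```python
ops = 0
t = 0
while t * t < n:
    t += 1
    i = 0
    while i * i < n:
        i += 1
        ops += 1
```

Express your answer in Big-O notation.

Each loop level contributes: √n × √n. Multiplying the contributions gives O(n).

Answer: O(n)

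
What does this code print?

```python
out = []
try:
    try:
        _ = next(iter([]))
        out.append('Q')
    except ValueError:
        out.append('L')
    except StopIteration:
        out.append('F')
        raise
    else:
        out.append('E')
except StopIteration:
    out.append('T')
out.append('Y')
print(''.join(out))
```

Execution trace: 'F' (inner except StopIteration) → 'T' (outer except StopIteration) → 'Y' (after the try/except). Output: FTY

Answer: FTY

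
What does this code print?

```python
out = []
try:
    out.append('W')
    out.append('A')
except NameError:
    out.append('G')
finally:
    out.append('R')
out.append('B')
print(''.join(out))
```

Execution trace: 'W' (try body) → 'A' (try body, no exception) → 'R' (finally) → 'B' (after the try/except). Output: WARB

Answer: WARB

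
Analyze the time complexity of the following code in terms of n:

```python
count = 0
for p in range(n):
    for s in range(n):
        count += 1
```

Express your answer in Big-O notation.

Each loop level contributes: n × n. Multiplying the contributions gives O(n^2).

Answer: O(n^2)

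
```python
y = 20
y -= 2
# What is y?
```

Trace:
`y = 20` → y = 20
`y -= 2` → y = 18
So y = 18

Answer: 18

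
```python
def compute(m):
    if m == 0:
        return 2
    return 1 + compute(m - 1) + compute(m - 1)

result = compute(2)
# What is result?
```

compute(m) = 1 + 2·compute(m-1), compute(0)=2. Closed form: (2+1)·2^2 - 1 = 11.

Answer: 11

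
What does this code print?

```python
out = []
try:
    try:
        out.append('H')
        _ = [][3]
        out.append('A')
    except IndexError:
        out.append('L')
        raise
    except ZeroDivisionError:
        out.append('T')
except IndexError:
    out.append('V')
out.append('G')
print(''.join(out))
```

Execution trace: 'H' (inner try body) → 'L' (inner except IndexError) → 'V' (outer except IndexError) → 'G' (after the try/except). Output: HLVG

Answer: HLVG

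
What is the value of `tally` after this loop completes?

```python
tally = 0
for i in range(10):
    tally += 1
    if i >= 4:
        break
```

Loop breaks when i reaches 4, tally is 5
`tally` takes the values: 0 → 1 → 2 → 3 → 4 → 5

Answer: 5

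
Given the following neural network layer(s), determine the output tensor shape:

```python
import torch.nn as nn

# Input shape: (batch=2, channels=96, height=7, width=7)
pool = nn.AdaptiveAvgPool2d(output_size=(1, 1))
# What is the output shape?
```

Input: (2, 96, 7, 7) -> Output: (2, 96, 1, 1)

Answer: (2, 96, 1, 1)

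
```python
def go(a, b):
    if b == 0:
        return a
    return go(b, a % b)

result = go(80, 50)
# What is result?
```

go(80, 50) -> go(50, 30) -> go(30, 20) -> go(20, 10) -> go(10, 0) -> 10

Answer: 10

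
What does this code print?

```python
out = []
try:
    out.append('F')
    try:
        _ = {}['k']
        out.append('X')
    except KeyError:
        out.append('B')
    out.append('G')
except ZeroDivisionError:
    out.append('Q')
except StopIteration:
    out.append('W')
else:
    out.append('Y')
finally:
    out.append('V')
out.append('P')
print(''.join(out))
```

Execution trace: 'F' (try body) → 'B' (inner except KeyError) → 'G' (try body, no exception) → 'Y' (else) → 'V' (finally) → 'P' (after the try/except). Output: FBGYVP

Answer: FBGYVP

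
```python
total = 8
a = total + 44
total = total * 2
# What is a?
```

Trace:
`total = 8` → total = 8
`a = total + 44` → a = 52
`total = total * 2` → total = 16
So a = 52

Answer: 52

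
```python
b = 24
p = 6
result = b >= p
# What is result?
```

Trace:
`b = 24` → b = 24
`p = 6` → p = 6
`result = b >= p` → result = True
So result = True

Answer: True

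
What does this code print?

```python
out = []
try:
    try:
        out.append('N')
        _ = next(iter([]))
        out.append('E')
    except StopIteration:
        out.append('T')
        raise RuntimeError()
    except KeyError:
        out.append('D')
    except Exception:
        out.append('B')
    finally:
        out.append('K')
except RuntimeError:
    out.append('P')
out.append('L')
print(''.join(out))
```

Execution trace: 'N' (inner try body) → 'T' (inner except StopIteration) → 'K' (inner finally) → 'P' (outer except RuntimeError) → 'L' (after the try/except). Output: NTKPL

Answer: NTKPL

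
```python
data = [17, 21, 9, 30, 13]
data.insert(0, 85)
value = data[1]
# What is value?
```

Trace:
`data = [17, 21, 9, 30, 13]` → data = [17, 21, 9, 30, 13]
`data.insert(0, 85)` → data = [85, 17, 21, 9, 30, 13]
`value = data[1]` → value = 17
So value = 17

Answer: 17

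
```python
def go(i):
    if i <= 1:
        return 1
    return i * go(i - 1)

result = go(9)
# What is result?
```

go(9) = 9 * 8 * 7 * 6 * 5 * 4 * 3 * 2 * 1 = 362880

Answer: 362880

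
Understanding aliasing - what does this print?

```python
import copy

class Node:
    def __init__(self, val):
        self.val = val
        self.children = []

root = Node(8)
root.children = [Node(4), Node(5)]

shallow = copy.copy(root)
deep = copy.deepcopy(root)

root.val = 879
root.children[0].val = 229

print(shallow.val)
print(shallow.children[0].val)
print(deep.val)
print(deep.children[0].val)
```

Key concept: deep copy with custom objects.
Step by step:
`root = Node(8)` → root = Node(val=8, children=[])
`root.children = [Node(4), Node(5)]` → root = Node(val=8, children=[Node(val=4, children=[]), Node(val=5, children=[])])
`shallow = copy.copy(root)` → shallow = Node(val=8, children=[Node(val=4, children=[]), Node(val=5, children=[])])
`deep = copy.deepcopy(root)` → deep = Node(val=8, children=[Node(val=4, children=[]), Node(val=5, children=[])])
`root.val = 879` → root = Node(val=879, children=[Node(val=4, children=[]), Node(val=5, children=[])])
`root.children[0].val = 229` → root = Node(val=879, children=[Node(val=229, children=[]), Node(val=5, children=[])]); shallow = Node(val=8, children=[Node(val=229, children=[]), Node(val=5, children=[])])
`print(shallow.val)` → prints 8
`print(shallow.children[0].val)` → prints 229
`print(deep.val)` → prints 8
`print(deep.children[0].val)` → prints 4

Answer:
8
229
8
4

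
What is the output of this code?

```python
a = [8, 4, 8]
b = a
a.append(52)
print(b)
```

Key concept: basic list aliasing.
Step by step:
`a = [8, 4, 8]` → a = [8, 4, 8]
`b = a` → b = [8, 4, 8] (same object as a)
`a.append(52)` → a = [8, 4, 8, 52] (same object as b); b = [8, 4, 8, 52] (same object as a)
`print(b)` → prints [8, 4, 8, 52]

Answer: [8, 4, 8, 52]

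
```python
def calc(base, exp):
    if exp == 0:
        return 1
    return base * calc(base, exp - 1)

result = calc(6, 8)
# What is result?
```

calc(6, 8) = 6 * 6 * 6 * 6 * 6 * 6 * 6 * 6 = 1679616

Answer: 1679616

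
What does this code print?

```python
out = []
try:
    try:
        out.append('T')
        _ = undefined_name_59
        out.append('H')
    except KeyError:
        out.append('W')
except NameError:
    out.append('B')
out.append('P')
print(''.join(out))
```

Execution trace: 'T' (try body) → 'B' (outer except NameError) → 'P' (after the try/except). Output: TBP

Answer: TBP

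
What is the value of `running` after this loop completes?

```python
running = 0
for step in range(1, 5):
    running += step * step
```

Sum of squares 1² to 4² = 30
`running` takes the values: 0 → 1 → 5 → 14 → 30

Answer: 30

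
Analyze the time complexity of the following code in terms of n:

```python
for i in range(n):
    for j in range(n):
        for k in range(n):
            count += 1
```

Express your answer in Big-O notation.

This is Triple nested loop. Time complexity: O(n³).

Answer: O(n³)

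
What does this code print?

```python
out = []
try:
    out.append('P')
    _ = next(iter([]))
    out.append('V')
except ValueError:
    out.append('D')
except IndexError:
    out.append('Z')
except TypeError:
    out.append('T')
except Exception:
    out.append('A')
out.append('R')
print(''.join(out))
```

Execution trace: 'P' (try body) → 'A' (except Exception) → 'R' (after the try/except). Output: PAR

Answer: PAR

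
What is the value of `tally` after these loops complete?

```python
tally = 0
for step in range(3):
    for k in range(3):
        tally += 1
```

3 * 3 = 9
`tally` takes the values: 0 → 1 → 2 → 3 → 4 → 5 → 6 → 7 → 8 → 9

Answer: 9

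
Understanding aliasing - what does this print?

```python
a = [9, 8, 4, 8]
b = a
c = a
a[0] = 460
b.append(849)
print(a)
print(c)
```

Key concept: multiple aliases.
Step by step:
`a = [9, 8, 4, 8]` → a = [9, 8, 4, 8]
`b = a` → b = [9, 8, 4, 8] (same object as a)
`c = a` → c = [9, 8, 4, 8] (same object as a, b)
`a[0] = 460` → a = [460, 8, 4, 8] (same object as b, c); b = [460, 8, 4, 8] (same object as a, c); c = [460, 8, 4, 8] (same object as a, b)
`b.append(849)` → a = [460, 8, 4, 8, 849] (same object as b, c); b = [460, 8, 4, 8, 849] (same object as a, c); c = [460, 8, 4, 8, 849] (same object as a, b)
`print(a)` → prints [460, 8, 4, 8, 849]
`print(c)` → prints [460, 8, 4, 8, 849]

Answer:
[460, 8, 4, 8, 849]
[460, 8, 4, 8, 849]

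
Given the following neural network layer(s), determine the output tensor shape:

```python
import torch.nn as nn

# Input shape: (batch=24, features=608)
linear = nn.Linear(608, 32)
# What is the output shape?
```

Input: (24, 608) -> Output: (24, 32)

Answer: (24, 32)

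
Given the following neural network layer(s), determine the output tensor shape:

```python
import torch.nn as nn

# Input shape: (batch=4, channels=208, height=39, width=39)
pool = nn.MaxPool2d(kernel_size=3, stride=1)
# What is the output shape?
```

Input: (4, 208, 39, 39) -> Output: (4, 208, 37, 37)

Answer: (4, 208, 37, 37)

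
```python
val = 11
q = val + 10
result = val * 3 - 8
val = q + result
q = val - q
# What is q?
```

Trace:
`val = 11` → val = 11
`q = val + 10` → q = 21
`result = val * 3 - 8` → result = 25
`val = q + result` → val = 46
`q = val - q` → q = 25
So q = 25

Answer: 25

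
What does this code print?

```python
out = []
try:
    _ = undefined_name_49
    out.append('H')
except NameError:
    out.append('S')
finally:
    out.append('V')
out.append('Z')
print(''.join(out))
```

Execution trace: 'S' (except NameError) → 'V' (finally) → 'Z' (after the try/except). Output: SVZ

Answer: SVZ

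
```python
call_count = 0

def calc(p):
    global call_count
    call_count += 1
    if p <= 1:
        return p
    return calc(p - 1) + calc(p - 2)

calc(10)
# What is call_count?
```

Calls(p) = 1 + Calls(p-1) + Calls(p-2); Calls(0)=Calls(1)=1. For p=10 this gives 177.

Answer: 177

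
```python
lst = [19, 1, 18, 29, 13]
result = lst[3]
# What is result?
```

Trace:
`lst = [19, 1, 18, 29, 13]` → lst = [19, 1, 18, 29, 13]
`result = lst[3]` → result = 29
So result = 29

Answer: 29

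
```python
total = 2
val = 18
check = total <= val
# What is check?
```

Trace:
`total = 2` → total = 2
`val = 18` → val = 18
`check = total <= val` → check = True
So check = True

Answer: True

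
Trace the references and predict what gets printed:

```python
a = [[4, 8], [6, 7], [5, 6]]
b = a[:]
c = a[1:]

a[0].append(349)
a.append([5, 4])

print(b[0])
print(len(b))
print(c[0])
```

Key concept: slice with nested mutation.
Step by step:
`a = [[4, 8], [6, 7], [5, 6]]` → a = [[4, 8], [6, 7], [5, 6]]
`b = a[:]` → b = [[4, 8], [6, 7], [5, 6]]
`c = a[1:]` → c = [[6, 7], [5, 6]]
`a[0].append(349)` → a = [[4, 8, 349], [6, 7], [5, 6]]; b = [[4, 8, 349], [6, 7], [5, 6]]
`a.append([5, 4])` → a = [[4, 8, 349], [6, 7], [5, 6], [5, 4]]
`print(b[0])` → prints [4, 8, 349]
`print(len(b))` → prints 3
`print(c[0])` → prints [6, 7]

Answer:
[4, 8, 349]
3
[6, 7]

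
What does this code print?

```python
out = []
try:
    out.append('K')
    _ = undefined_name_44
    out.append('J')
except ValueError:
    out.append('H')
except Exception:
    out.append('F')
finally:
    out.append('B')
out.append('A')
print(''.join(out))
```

Execution trace: 'K' (try body) → 'F' (except Exception) → 'B' (finally) → 'A' (after the try/except). Output: KFBA

Answer: KFBA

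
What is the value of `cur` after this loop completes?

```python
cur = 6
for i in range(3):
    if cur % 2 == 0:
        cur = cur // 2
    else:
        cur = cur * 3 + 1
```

Collatz-style transformation from 6
`cur` takes the values: 6 → 3 → 10 → 5

Answer: 5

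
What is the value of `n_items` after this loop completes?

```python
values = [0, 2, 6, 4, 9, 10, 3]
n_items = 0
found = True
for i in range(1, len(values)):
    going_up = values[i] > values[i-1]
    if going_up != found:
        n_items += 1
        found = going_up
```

Count direction changes in [0, 2, 6, 4, 9, 10, 3]
`n_items` takes the values: 0 → 1 → 2 → 3

Answer: 3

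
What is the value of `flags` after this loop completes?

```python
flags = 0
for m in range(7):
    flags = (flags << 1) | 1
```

Build 7 consecutive 1-bits: 0b1111111
`flags` takes the values: 0 → 1 → 3 → 7 → 15 → 31 → 63 → 127

Answer: 127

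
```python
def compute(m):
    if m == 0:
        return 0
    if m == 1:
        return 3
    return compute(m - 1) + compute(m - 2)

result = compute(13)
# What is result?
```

Build up from base cases: compute(0)=0, compute(1)=3, compute(2)=3, compute(3)=6, compute(4)=9, compute(5)=15, compute(6)=24, ..., compute(13)=699

Answer: 699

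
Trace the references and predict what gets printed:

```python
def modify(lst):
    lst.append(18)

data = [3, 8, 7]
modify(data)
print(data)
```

Key concept: function modifies passed list.
Step by step:
`data = [3, 8, 7]` → data = [3, 8, 7]
`modify(data)` → data = [3, 8, 7, 18]
`print(data)` → prints [3, 8, 7, 18]

Answer: [3, 8, 7, 18]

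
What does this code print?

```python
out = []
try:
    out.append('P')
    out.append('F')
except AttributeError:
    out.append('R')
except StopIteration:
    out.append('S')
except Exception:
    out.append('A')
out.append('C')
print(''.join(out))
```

Execution trace: 'P' (try body) → 'F' (try body, no exception) → 'C' (after the try/except). Output: PFC

Answer: PFC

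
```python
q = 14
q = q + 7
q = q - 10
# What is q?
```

Trace:
`q = 14` → q = 14
`q = q + 7` → q = 21
`q = q - 10` → q = 11
So q = 11

Answer: 11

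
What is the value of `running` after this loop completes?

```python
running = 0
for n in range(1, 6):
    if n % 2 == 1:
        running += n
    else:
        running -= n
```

Add odd, subtract even
`running` takes the values: 0 → 1 → -1 → 2 → -2 → 3

Answer: 3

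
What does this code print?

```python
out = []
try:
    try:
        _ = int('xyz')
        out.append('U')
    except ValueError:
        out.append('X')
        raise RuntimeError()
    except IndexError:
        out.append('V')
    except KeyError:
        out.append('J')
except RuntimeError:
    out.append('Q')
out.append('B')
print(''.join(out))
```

Execution trace: 'X' (inner except ValueError) → 'Q' (outer except RuntimeError) → 'B' (after the try/except). Output: XQB

Answer: XQB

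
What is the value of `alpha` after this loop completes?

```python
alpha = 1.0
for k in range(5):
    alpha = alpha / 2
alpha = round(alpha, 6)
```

Halving LR 5 times: 1 / 2^5
`alpha` takes the values: 1.0 → 0.5 → 0.25 → 0.125 → 0.0625 → 0.03125

Answer: 0.03125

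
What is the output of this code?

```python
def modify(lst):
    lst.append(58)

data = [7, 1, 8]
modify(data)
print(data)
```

Key concept: function modifies passed list.
Step by step:
`data = [7, 1, 8]` → data = [7, 1, 8]
`modify(data)` → data = [7, 1, 8, 58]
`print(data)` → prints [7, 1, 8, 58]

Answer: [7, 1, 8, 58]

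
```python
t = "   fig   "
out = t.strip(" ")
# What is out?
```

Trace:
`t = "   fig   "` → t = '   fig   '
`out = t.strip(" ")` → out = 'fig'
So out = 'fig'

Answer: 'fig'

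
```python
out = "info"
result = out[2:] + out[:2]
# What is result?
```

Trace:
`out = "info"` → out = 'info'
`result = out[2:] + out[:2]` → result = 'foin'
So result = 'foin'

Answer: 'foin'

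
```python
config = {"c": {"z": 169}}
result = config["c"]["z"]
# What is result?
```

Trace:
`config = {"c": {"z": 169}}` → config = {'c': {'z': 169}}
`result = config["c"]["z"]` → result = 169
So result = 169

Answer: 169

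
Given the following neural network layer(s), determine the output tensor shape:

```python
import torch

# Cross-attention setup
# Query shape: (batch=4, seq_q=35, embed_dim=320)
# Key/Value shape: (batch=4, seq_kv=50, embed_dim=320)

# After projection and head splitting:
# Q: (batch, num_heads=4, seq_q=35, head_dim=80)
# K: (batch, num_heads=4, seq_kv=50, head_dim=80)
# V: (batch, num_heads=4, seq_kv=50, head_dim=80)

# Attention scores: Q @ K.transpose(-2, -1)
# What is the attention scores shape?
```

Input: (4, 35, 320) -> Output: (4, 4, 35, 50)

Answer: (4, 4, 35, 50)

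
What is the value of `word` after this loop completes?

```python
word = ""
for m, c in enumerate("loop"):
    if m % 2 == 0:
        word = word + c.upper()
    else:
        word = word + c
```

Uppercase even positions in 'loop'
`word` takes the values: "" → "L" → "Lo" → "LoO" → "LoOp"

Answer: "LoOp"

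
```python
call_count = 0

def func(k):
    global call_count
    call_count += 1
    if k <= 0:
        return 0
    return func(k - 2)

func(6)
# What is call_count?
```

Linear recursion stepping by 2: 4 calls from k=6 down to ≤0.

Answer: 4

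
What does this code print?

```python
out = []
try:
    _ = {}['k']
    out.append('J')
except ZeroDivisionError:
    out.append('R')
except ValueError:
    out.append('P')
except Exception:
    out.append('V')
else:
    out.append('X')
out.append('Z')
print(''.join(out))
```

Execution trace: 'V' (except Exception) → 'Z' (after the try/except). Output: VZ

Answer: VZ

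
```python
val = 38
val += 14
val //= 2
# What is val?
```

Trace:
`val = 38` → val = 38
`val += 14` → val = 52
`val //= 2` → val = 26
So val = 26

Answer: 26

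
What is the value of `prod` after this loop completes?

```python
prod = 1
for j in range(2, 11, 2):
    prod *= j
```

Product of even numbers 2 to 10
`prod` takes the values: 1 → 2 → 8 → 48 → 384 → 3840

Answer: 3840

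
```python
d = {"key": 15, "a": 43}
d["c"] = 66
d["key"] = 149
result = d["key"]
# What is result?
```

Trace:
`d = {"key": 15, "a": 43}` → d = {'key': 15, 'a': 43}
`d["c"] = 66` → d = {'key': 15, 'a': 43, 'c': 66}
`d["key"] = 149` → d = {'key': 149, 'a': 43, 'c': 66}
`result = d["key"]` → result = 149
So result = 149

Answer: 149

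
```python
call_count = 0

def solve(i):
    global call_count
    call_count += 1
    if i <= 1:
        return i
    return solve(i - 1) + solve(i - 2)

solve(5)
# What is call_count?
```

Calls(i) = 1 + Calls(i-1) + Calls(i-2); Calls(0)=Calls(1)=1. For i=5 this gives 15.

Answer: 15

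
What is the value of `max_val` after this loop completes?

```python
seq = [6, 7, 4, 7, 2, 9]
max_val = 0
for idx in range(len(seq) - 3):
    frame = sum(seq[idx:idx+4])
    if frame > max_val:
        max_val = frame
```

Max sum of 4-element window in [6, 7, 4, 7, 2, 9]
`max_val` takes the values: 0 → 24

Answer: 24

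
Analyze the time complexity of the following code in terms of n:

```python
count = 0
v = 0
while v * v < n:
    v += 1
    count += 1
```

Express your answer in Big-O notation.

Each loop level contributes: √n. Multiplying the contributions gives O(√n).

Answer: O(√n)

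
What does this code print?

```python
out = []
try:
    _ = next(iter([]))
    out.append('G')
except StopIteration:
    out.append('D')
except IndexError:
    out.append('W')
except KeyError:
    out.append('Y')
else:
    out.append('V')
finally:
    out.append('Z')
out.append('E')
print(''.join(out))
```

Execution trace: 'D' (except StopIteration) → 'Z' (finally) → 'E' (after the try/except). Output: DZE

Answer: DZE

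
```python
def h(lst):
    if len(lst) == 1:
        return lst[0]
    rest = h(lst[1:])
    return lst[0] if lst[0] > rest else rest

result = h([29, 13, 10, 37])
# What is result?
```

Recursive max over [29, 13, 10, 37] = 37

Answer: 37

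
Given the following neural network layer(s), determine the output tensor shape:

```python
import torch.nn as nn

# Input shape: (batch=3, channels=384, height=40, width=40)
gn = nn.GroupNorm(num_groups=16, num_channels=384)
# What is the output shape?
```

Input: (3, 384, 40, 40) -> Output: (3, 384, 40, 40)

Answer: (3, 384, 40, 40)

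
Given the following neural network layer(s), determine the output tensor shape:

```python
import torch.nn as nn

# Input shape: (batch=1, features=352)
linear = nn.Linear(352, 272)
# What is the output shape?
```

Input: (1, 352) -> Output: (1, 272)

Answer: (1, 272)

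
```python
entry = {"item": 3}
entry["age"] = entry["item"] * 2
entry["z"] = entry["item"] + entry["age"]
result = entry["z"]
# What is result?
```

Trace:
`entry = {"item": 3}` → entry = {'item': 3}
`entry["age"] = entry["item"] * 2` → entry = {'item': 3, 'age': 6}
`entry["z"] = entry["item"] + entry["age"]` → entry = {'item': 3, 'age': 6, 'z': 9}
`result = entry["z"]` → result = 9
So result = 9

Answer: 9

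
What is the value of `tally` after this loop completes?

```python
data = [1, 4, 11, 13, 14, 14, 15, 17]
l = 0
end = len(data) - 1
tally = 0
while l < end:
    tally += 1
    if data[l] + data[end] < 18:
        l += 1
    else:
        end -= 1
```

Steps to find pair summing to 18
`tally` takes the values: 0 → 1 → 2 → 3 → 4 → 5 → 6 → 7

Answer: 7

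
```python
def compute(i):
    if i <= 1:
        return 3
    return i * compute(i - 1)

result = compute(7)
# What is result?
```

compute(7) = 7 * 6 * 5 * 4 * 3 * 2 * 3 = 15120

Answer: 15120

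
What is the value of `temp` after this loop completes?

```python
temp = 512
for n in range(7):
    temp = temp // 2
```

Halve 7 times: 512 // 2^7 = 4
`temp` takes the values: 512 → 256 → 128 → 64 → 32 → 16 → 8 → 4

Answer: 4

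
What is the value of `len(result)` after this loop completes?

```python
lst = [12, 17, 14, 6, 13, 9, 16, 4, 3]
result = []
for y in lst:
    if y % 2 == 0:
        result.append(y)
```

Count even numbers in [12, 17, 14, 6, 13, 9, 16, 4, 3]
`result` takes the values: [] → [12] → [12, 14] → [12, 14, 6] → [12, 14, 6, 16] → [12, 14, 6, 16, 4]
So `len(result)` = 5

Answer: 5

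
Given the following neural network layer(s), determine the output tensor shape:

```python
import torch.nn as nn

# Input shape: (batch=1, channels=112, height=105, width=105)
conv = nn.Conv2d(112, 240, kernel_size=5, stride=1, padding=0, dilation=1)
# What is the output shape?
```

Input: (1, 112, 105, 105) -> Output: (1, 240, 101, 101)

Answer: (1, 240, 101, 101)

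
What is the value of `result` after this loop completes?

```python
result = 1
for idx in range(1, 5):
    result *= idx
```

4! = 24
`result` takes the values: 1 → 2 → 6 → 24

Answer: 24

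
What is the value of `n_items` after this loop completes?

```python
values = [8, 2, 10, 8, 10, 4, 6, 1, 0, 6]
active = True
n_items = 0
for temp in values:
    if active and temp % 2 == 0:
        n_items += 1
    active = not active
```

Count even values at even positions
`n_items` takes the values: 0 → 1 → 2 → 3 → 4 → 5

Answer: 5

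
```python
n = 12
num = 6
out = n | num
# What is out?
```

Trace:
`n = 12` → n = 12
`num = 6` → num = 6
`out = n | num` → out = 14
So out = 14

Answer: 14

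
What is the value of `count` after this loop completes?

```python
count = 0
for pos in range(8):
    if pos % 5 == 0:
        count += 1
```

Count numbers divisible by 5 in range(8)
`count` takes the values: 0 → 1 → 2

Answer: 2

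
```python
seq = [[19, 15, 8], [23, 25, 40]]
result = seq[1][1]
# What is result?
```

Trace:
`seq = [[19, 15, 8], [23, 25, 40]]` → seq = [[19, 15, 8], [23, 25, 40]]
`result = seq[1][1]` → result = 25
So result = 25

Answer: 25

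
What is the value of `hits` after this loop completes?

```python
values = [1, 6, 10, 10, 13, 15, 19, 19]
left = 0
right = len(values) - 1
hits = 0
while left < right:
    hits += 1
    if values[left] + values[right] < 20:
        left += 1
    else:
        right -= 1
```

Steps to find pair summing to 20
`hits` takes the values: 0 → 1 → 2 → 3 → 4 → 5 → 6 → 7

Answer: 7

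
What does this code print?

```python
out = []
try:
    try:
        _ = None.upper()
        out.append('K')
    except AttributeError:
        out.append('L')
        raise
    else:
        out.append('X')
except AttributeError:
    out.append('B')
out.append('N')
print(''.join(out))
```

Execution trace: 'L' (inner except AttributeError) → 'B' (outer except AttributeError) → 'N' (after the try/except). Output: LBN

Answer: LBN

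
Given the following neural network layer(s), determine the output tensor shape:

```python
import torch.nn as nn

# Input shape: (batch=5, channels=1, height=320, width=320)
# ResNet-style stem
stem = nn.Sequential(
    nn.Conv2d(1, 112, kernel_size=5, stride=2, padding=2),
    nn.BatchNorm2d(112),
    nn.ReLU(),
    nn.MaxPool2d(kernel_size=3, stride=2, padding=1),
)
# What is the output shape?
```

Input: (5, 1, 320, 320) -> after Conv2d 5x5 stride=2: (5, 112, 160, 160) -> Output: (5, 112, 80, 80)

Answer: (5, 112, 80, 80)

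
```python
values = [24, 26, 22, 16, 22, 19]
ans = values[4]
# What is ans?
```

Trace:
`values = [24, 26, 22, 16, 22, 19]` → values = [24, 26, 22, 16, 22, 19]
`ans = values[4]` → ans = 22
So ans = 22

Answer: 22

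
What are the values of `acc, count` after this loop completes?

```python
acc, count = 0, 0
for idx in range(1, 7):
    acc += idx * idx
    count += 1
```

Sum of squares and count
`acc, count` takes the values: (0, 0) → (1, 0) → (1, 1) → (5, 1) → (5, 2) → (14, 2) → (14, 3) → (30, 3) → (30, 4) → (55, 4) → (55, 5) → (91, 5) → (91, 6)

Answer: 91, 6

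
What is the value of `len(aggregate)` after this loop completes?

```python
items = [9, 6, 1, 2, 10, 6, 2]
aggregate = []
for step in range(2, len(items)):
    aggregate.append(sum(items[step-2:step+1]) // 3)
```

Number of 3-element averages
`aggregate` takes the values: [] → [5] → [5, 3] → [5, 3, 4] → [5, 3, 4, 6] → [5, 3, 4, 6, 6]
So `len(aggregate)` = 5

Answer: 5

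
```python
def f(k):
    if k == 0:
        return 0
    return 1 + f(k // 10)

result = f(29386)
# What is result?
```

Count of digits of 29386: 5

Answer: 5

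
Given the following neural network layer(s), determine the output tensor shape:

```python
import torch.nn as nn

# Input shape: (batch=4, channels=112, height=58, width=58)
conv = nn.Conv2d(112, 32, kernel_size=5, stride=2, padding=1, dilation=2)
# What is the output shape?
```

Input: (4, 112, 58, 58) -> Output: (4, 32, 26, 26)

Answer: (4, 32, 26, 26)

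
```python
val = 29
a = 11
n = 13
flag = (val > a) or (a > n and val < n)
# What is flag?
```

Trace:
`val = 29` → val = 29
`a = 11` → a = 11
`n = 13` → n = 13
`flag = (val > a) or (a > n and val < n)` → flag = True
So flag = True

Answer: True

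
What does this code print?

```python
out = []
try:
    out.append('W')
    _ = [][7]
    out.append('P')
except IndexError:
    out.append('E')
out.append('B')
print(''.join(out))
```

Execution trace: 'W' (try body) → 'E' (except IndexError) → 'B' (after the try/except). Output: WEB

Answer: WEB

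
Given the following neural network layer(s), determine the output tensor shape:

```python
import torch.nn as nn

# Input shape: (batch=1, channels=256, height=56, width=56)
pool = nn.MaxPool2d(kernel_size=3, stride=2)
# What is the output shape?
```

Input: (1, 256, 56, 56) -> Output: (1, 256, 27, 27)

Answer: (1, 256, 27, 27)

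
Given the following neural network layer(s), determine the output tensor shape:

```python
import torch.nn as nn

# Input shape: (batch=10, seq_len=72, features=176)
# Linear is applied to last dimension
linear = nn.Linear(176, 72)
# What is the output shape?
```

Input: (10, 72, 176) -> Output: (10, 72, 72)

Answer: (10, 72, 72)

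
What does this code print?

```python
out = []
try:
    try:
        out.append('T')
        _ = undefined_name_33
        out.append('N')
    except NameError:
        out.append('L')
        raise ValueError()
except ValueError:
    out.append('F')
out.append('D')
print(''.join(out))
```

Execution trace: 'T' (inner try body) → 'L' (inner except NameError) → 'F' (outer except ValueError) → 'D' (after the try/except). Output: TLFD

Answer: TLFD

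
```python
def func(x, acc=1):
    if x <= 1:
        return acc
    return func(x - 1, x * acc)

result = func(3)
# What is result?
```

Accumulator trace (n, acc): (3, 1) -> (2, 3) -> (1, 6) -> return 6

Answer: 6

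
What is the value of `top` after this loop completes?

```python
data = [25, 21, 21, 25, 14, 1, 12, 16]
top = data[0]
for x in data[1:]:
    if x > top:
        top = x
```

Maximum of [25, 21, 21, 25, 14, 1, 12, 16]
`top` takes the values: 25

Answer: 25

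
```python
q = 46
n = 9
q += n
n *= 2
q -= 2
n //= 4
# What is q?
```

Trace:
`q = 46` → q = 46
`n = 9` → n = 9
`q += n` → q = 55
`n *= 2` → n = 18
`q -= 2` → q = 53
`n //= 4` → n = 4
So q = 53

Answer: 53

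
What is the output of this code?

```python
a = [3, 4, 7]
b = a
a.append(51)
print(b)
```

Key concept: basic list aliasing.
Step by step:
`a = [3, 4, 7]` → a = [3, 4, 7]
`b = a` → b = [3, 4, 7] (same object as a)
`a.append(51)` → a = [3, 4, 7, 51] (same object as b); b = [3, 4, 7, 51] (same object as a)
`print(b)` → prints [3, 4, 7, 51]

Answer: [3, 4, 7, 51]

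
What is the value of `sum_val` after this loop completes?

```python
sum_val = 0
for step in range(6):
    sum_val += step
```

Sum of 0 to 5 = 15
`sum_val` takes the values: 0 → 1 → 3 → 6 → 10 → 15

Answer: 15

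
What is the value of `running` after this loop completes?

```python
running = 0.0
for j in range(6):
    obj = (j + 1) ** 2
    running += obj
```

Sum of squared losses 1² + 2² + ... + 6²
`running` takes the values: 0.0 → 1.0 → 5.0 → 14.0 → 30.0 → 55.0 → 91.0

Answer: 91.0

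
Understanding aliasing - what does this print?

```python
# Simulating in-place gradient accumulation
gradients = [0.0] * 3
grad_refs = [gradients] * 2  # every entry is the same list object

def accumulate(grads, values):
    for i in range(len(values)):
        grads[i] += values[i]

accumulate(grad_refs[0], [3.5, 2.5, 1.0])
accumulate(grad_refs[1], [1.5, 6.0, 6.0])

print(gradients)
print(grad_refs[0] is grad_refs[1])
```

Key concept: gradient accumulation aliasing.
Step by step:
`gradients = [0.0] * 3` → gradients = [0.0, 0.0, 0.0]
`grad_refs = [gradients] * 2` → grad_refs = [[0.0, 0.0, 0.0], [0.0, 0.0, 0.0]]
`accumulate(grad_refs[0], [3.5, 2.5, 1.0])` → gradients = [3.5, 2.5, 1.0]; grad_refs = [[3.5, 2.5, 1.0], [3.5, 2.5, 1.0]]
`accumulate(grad_refs[1], [1.5, 6.0, 6.0])` → gradients = [5.0, 8.5, 7.0]; grad_refs = [[5.0, 8.5, 7.0], [5.0, 8.5, 7.0]]
`print(gradients)` → prints [5.0, 8.5, 7.0]
`print(grad_refs[0] is grad_refs[1])` → prints True

Answer:
[5.0, 8.5, 7.0]
True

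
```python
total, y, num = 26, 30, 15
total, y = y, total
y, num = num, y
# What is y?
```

Trace:
`total, y, num = 26, 30, 15` → total = 26; y = 30; num = 15
`total, y = y, total` → total = 30; y = 26
`y, num = num, y` → y = 15; num = 26
So y = 15

Answer: 15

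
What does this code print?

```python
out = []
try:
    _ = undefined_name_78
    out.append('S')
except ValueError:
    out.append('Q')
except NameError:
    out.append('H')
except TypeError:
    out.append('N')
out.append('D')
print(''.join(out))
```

Execution trace: 'H' (except NameError) → 'D' (after the try/except). Output: HD

Answer: HD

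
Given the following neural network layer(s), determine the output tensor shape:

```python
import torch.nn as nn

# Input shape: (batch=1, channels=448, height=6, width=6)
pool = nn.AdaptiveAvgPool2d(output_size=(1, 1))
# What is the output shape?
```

Input: (1, 448, 6, 6) -> Output: (1, 448, 1, 1)

Answer: (1, 448, 1, 1)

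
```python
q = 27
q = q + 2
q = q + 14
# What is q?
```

Trace:
`q = 27` → q = 27
`q = q + 2` → q = 29
`q = q + 14` → q = 43
So q = 43

Answer: 43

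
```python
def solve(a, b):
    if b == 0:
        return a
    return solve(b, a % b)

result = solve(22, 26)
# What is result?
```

solve(22, 26) -> solve(26, 22) -> solve(22, 4) -> solve(4, 2) -> solve(2, 0) -> 2

Answer: 2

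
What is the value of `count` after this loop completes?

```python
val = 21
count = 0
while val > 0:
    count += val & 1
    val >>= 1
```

Count set bits in 21 (binary: 0b10101)
`count` takes the values: 0 → 1 → 2 → 3

Answer: 3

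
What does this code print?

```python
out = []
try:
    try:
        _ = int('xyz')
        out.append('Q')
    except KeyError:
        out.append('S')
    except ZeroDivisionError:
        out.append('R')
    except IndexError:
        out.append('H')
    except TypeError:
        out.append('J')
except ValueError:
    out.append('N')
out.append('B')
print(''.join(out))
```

Execution trace: 'N' (outer except ValueError) → 'B' (after the try/except). Output: NB

Answer: NB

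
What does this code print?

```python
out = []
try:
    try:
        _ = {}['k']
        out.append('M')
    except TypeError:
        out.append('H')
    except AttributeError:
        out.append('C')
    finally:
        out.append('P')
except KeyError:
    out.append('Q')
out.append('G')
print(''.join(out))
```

Execution trace: 'P' (finally) → 'Q' (outer except KeyError) → 'G' (after the try/except). Output: PQG

Answer: PQG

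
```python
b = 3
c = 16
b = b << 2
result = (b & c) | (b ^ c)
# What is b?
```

Trace:
`b = 3` → b = 3
`c = 16` → c = 16
`b = b << 2` → b = 12
`result = (b & c) | (b ^ c)` → result = 28
So b = 12

Answer: 12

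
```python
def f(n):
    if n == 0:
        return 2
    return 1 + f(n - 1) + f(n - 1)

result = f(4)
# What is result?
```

f(n) = 1 + 2·f(n-1), f(0)=2. Closed form: (2+1)·2^4 - 1 = 47.

Answer: 47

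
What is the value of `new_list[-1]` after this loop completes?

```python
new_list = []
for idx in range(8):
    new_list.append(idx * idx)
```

Last element of squares 0 to 7
`new_list` takes the values: [] → [0] → [0, 1] → [0, 1, 4] → [0, 1, 4, 9] → [0, 1, 4, 9, 16] → [0, 1, 4, 9, 16, 25] → [0, 1, 4, 9, 16, 25, 36] → [0, 1, 4, 9, 16, 25, 36, 49]
So `new_list[-1]` = 49

Answer: 49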